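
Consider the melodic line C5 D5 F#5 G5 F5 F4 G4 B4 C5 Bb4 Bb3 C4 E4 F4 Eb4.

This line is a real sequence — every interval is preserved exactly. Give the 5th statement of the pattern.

Ab2 Bb2 D3 Eb3 Db3

Taking 5-note groups, the heads are C5, F4, Bb3: the pattern moves down a 5th.
Carrying on: Eb3 → Ab2.
Statement 5 starts on Ab2 and keeps the same exact contour: Ab2 Bb2 D3 Eb3 Db3.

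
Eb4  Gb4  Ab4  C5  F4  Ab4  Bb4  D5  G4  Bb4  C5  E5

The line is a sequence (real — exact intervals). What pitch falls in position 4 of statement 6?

A#5

With 4-note cells, note 4 of each statement runs C5, D5, E5.
Each moves up a 2nd. Continuing: F#5 → G#5 → A#5.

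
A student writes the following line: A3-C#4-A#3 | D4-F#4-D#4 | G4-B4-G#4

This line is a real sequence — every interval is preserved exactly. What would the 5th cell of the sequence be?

F5 A5 F#5

Taking 3-note groups, the heads are A3, D4, G4: the pattern moves up a 4th.
Continuing the starts: C5 → F5.
So cell 5 is F5 A5 F#5.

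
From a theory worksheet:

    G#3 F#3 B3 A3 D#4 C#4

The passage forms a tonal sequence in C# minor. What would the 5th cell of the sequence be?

A4 G#4

Unit = 2 notes; the statements start on G#3, B3, D#4, moving up a 3rd each time.
Continuing the starts: F#4 → A4.
From A4 the diatonic shape gives A4 G#4.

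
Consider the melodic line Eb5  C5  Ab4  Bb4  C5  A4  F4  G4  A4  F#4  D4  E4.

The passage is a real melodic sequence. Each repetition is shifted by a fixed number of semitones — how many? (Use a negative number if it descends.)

-3

Taking 4-note groups, the heads are Eb5, C5, A4: the pattern moves down a 3rd.
Eb5→C5 is 72 − 75 = -3 semitones.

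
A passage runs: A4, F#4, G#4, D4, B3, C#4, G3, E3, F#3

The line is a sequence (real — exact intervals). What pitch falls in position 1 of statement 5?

The unit is 3 notes. Position-1 pitches of the 3 shown cells: A4, D4, G3.
Each moves down a 5th. Continuing: C3 → F2.

F2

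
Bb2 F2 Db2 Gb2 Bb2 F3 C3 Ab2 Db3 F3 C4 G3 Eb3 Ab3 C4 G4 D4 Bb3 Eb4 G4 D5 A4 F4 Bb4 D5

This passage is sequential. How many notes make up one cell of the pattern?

5

There are 25 notes; a 5-note unit gives 5 cells:
Bb2 F2 Db2 Gb2 Bb2 | F3 C3 Ab2 Db3 F3 | C4 G3 Eb3 Ab3 C4 | G4 D4 Bb3 Eb4 G4 | D5 A4 F4 Bb4 D5
Every group is a transposition up a 5th of the one before; no shorter unit works.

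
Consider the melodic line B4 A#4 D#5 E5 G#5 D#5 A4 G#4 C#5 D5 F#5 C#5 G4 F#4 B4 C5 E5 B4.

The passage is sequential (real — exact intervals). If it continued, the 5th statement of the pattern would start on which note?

Eb4

Unit = 6 notes; the statements start on B4, A4, G4, moving down a 2nd each time.
Continuing: F4 → Eb4. Statement 5 starts on Eb4.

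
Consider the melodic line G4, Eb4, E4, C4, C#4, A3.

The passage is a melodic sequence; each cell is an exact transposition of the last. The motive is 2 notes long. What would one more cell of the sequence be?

Taking 2-note groups, the heads are G4, E4, C#4: the pattern moves down a 3rd.
Statement 4 starts on A#3 and keeps the same exact contour: A#3 F#3.

A#3 F#3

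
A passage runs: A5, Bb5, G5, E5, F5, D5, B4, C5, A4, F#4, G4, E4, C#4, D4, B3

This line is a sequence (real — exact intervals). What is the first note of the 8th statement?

Unit = 3 notes; the statements start on A5, E5, B4, F#4, C#4, moving down a 4th each time.
Extending the heads down a 4th: G#3 → D#3 → A#2.

A#2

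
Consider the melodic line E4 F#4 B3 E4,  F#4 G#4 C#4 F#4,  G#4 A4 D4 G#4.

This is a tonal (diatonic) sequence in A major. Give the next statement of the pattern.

A4 B4 E4 A4

The 4-note cells begin on E4, F#4, G#4 — each up a 2nd from the last.
So cell 4 is A4 B4 E4 A4.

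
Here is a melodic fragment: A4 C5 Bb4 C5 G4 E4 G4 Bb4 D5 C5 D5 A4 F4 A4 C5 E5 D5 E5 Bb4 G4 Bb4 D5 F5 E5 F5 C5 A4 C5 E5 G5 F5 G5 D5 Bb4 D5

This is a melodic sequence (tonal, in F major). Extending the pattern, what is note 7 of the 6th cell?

The unit is 7 notes. Position-7 pitches of the 5 shown cells: G4, A4, Bb4, C5, D5.
One more up a 2nd gives E5.

E5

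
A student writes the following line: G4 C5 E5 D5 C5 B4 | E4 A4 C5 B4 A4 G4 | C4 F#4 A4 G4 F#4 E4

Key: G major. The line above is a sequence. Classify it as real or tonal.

tonal

Every note is diatonic to G major.
Cell 1 has +4 semitones from note 2 to 3, but cell 2 has +3 — the interval quality changes while the contour stays the same, which is the hallmark of a tonal sequence.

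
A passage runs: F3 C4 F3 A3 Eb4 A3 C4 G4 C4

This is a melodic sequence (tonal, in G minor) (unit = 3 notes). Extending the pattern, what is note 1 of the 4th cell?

Eb4

Grouping in 3s, the 1st note of each cell is F3, A3, C4.
From C4, up a 3rd gives Eb4.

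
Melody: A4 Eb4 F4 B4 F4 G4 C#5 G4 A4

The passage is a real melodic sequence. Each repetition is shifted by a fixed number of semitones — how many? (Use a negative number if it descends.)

2

The 3-note cells begin on A4, B4, C#5 — each up a 2nd from the last.
A4→B4 is 71 − 69 = 2 semitones.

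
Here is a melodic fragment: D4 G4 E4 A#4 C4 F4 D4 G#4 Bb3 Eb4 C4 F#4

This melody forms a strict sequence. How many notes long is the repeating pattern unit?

4

There are 12 notes; a 4-note unit gives 3 cells:
D4 G4 E4 A#4 | C4 F4 D4 G#4 | Bb3 Eb4 C4 F#4
That's a consistent down a 2nd shift per cell, and no other grouping gives one.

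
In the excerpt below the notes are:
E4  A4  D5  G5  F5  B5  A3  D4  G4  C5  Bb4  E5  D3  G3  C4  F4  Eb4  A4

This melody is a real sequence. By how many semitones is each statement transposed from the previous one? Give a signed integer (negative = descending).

-7

The 6-note cells begin on E4, A3, D3 — each down a 5th from the last.
E4→A3 is 57 − 64 = -7 semitones.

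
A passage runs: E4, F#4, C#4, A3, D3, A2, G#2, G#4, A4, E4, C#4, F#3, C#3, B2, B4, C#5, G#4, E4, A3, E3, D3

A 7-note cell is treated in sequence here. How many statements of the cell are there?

21 notes in groups of 7 gives 21/7 = 3 statements.
Starts: E4, G#4, B4 — each up a 3rd.

3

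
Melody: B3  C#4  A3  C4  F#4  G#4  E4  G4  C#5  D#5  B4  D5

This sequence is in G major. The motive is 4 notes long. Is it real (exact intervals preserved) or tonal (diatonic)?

real

Each cell has the same semitone pattern (2, -4, 3) — intervals are preserved exactly.
And C#4 lies outside G major, so the sequence is real rather than tonal.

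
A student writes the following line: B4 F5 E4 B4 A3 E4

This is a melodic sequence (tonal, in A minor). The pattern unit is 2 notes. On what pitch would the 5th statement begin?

The 2-note cells begin on B4, E4, A3 — each down a 5th from the last.
Continuing: D3 → G2. Statement 5 starts on G2.

G2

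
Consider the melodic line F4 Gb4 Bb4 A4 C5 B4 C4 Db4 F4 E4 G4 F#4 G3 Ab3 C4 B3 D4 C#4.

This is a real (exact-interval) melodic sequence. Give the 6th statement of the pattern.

The 6-note cells begin on F4, C4, G3 — each down a 4th from the last.
Extending down a 4th: D3 → A2 → E2.
Statement 6 starts on E2 and keeps the same exact contour: E2 F2 A2 G#2 B2 A#2.

E2 F2 A2 G#2 B2 A#2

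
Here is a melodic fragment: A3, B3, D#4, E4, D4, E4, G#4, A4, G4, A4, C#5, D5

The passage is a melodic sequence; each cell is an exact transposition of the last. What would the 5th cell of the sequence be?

Unit = 4 notes; the statements start on A3, D4, G4, moving up a 4th each time.
Continuing the starts: C5 → F5.
So cell 5 is F5 G5 B5 C6.

F5 G5 B5 C6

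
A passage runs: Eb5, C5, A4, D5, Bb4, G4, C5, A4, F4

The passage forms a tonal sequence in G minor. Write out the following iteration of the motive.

Bb4 G4 Eb4

The 3-note cells begin on Eb5, D5, C5 — each down a 2nd from the last.
From Bb4 the diatonic shape gives Bb4 G4 Eb4.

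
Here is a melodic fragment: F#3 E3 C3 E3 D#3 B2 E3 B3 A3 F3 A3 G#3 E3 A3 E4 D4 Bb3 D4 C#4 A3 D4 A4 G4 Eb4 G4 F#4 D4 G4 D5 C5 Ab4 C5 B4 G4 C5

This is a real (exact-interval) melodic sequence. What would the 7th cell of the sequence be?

Taking 7-note groups, the heads are F#3, B3, E4, A4, D5: the pattern moves up a 4th.
Continuing the starts: G5 → C6.
From C6 the exact shape gives C6 Bb5 Gb5 Bb5 A5 F5 Bb5.

C6 Bb5 Gb5 Bb5 A5 F5 Bb5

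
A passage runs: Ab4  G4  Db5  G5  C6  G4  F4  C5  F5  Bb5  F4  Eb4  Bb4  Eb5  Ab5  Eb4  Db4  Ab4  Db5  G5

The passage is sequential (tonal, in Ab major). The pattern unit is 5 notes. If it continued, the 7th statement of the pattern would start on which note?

With a 5-note motive the entries are Ab4, G4, F4, Eb4, each down a 2nd from the previous.
Continuing: Db4 → C4 → Bb3. Statement 7 starts on Bb3.

Bb3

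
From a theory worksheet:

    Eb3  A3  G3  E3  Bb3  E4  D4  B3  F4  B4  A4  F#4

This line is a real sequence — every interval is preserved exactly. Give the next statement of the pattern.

Unit = 4 notes; the statements start on Eb3, Bb3, F4, moving up a 5th each time.
Statement 4 starts on C5 and keeps the same exact contour: C5 F#5 E5 C#5.

C5 F#5 E5 C#5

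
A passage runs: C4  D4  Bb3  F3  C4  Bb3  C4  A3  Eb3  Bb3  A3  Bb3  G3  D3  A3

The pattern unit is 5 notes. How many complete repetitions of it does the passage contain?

3

15 notes in groups of 5 gives 15/5 = 3 statements.
Starts: C4, Bb3, A3 — each down a 2nd.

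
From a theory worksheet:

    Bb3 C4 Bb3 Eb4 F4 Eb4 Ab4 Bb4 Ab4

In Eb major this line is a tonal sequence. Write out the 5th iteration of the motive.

Taking 3-note groups, the heads are Bb3, Eb4, Ab4: the pattern moves up a 4th.
Carrying on: D5 → G5.
So cell 5 is G5 Ab5 G5.

G5 Ab5 G5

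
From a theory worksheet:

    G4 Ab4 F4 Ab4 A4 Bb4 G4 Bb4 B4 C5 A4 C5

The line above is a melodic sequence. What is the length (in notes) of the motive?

4

12 notes total. Splitting into 3 groups of 4:
G4 Ab4 F4 Ab4 | A4 Bb4 G4 Bb4 | B4 C5 A4 C5
Each cell is the previous one up a 2nd — so the unit is 4 notes.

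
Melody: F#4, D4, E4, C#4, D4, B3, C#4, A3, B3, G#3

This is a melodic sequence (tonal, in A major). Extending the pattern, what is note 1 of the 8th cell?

F#3

The unit is 2 notes. Position-1 pitches of the 5 shown cells: F#4, E4, D4, C#4, B3.
Carrying that down a 2nd forward: A3 → G#3 → F#3.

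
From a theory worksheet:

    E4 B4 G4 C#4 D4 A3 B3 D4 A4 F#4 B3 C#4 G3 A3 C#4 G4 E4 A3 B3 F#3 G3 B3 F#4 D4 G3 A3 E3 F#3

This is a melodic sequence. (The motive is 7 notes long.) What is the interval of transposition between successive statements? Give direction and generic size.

down a 2nd

With a 7-note motive the entries are E4, D4, C#4, B3, each down a 2nd from the previous.
From E4 to D4: down a 2nd.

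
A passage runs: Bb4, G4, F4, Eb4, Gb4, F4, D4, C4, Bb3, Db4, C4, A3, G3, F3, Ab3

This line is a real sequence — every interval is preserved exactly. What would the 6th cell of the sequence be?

The 5-note cells begin on Bb4, F4, C4 — each down a 4th from the last.
Continuing the starts: G3 → D3 → A2.
From A2 the exact shape gives A2 F#2 E2 D2 F2.

A2 F#2 E2 D2 F2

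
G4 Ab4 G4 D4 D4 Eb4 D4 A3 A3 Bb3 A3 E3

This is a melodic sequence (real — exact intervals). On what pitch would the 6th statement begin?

F#2

With a 4-note motive the entries are G4, D4, A3, each down a 4th from the previous.
Continuing: E3 → B2 → F#2. Statement 6 starts on F#2.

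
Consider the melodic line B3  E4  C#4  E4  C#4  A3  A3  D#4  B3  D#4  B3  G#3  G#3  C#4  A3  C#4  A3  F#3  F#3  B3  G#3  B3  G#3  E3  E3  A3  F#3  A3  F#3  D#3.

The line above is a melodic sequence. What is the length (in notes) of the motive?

6

Try groups of 6 (5 cells in 30 notes):
B3 E4 C#4 E4 C#4 A3 | A3 D#4 B3 D#4 B3 G#3 | G#3 C#4 A3 C#4 A3 F#3 | F#3 B3 G#3 B3 G#3 E3 | E3 A3 F#3 A3 F#3 D#3
Each cell is the previous one down a 2nd — so the unit is 6 notes.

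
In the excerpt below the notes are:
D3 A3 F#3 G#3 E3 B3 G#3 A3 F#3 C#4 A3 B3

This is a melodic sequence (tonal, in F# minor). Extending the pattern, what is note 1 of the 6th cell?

B3

With 4-note cells, note 1 of each statement runs D3, E3, F#3.
Each moves up a 2nd. Continuing: G#3 → A3 → B3.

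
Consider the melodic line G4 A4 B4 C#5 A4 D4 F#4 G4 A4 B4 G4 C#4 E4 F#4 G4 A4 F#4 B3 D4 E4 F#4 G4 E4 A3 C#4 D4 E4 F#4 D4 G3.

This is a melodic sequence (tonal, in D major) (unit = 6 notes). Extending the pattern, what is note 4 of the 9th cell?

B3

With 6-note cells, note 4 of each statement runs C#5, B4, A4, G4, F#4.
Carrying that down a 2nd forward: E4 → D4 → C#4 → B3.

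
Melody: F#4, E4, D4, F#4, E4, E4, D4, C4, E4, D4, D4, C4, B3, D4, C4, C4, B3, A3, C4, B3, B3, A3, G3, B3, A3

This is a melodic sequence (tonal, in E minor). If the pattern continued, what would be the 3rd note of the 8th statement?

D3

The unit is 5 notes. Position-3 pitches of the 5 shown cells: D4, C4, B3, A3, G3.
Each moves down a 2nd. Continuing: F#3 → E3 → D3.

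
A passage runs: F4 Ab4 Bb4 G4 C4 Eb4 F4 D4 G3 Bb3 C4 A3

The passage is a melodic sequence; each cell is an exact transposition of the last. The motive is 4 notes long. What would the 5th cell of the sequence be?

A2 C3 D3 B2

With a 4-note motive the entries are F4, C4, G3, each down a 4th from the previous.
Carrying on: D3 → A2.
So cell 5 is A2 C3 D3 B2.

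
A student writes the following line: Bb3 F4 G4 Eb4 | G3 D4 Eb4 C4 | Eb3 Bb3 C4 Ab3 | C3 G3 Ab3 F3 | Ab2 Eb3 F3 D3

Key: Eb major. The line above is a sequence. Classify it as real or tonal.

tonal

Every note is diatonic to Eb major.
Cell 1 has +2 semitones from note 2 to 3, but cell 2 has +1 — the interval quality changes while the contour stays the same, which is the hallmark of a tonal sequence.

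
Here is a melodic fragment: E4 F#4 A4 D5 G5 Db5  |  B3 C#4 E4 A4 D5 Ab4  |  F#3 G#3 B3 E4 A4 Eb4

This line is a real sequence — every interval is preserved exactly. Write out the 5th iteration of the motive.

G#2 A#2 C#3 F#3 B3 F3

Unit = 6 notes; the statements start on E4, B3, F#3, moving down a 4th each time.
Extending down a 4th: C#3 → G#2.
So cell 5 is G#2 A#2 C#3 F#3 B3 F3.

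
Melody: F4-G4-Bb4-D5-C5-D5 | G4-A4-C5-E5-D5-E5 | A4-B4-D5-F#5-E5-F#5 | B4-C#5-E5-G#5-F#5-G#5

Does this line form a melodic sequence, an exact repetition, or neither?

sequence

Each 6-note cell is the previous one transposed up a 2nd.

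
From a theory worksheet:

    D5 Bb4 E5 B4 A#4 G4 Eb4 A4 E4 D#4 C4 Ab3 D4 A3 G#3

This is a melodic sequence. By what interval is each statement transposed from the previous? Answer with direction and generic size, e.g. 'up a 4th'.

down a 5th

The 5-note cells begin on D5, G4, C4 — each down a 5th from the last.
From D5 to G4: down a 5th.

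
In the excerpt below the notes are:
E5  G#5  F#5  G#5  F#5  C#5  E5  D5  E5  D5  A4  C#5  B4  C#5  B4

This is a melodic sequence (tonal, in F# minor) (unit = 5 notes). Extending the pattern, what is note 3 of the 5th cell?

The unit is 5 notes. Position-3 pitches of the 3 shown cells: F#5, D5, B4.
Extending down a 3rd: G#4 → E4.

E4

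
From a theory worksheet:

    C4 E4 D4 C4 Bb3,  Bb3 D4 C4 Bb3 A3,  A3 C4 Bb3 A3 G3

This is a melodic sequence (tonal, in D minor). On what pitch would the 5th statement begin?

With a 5-note motive the entries are C4, Bb3, A3, each down a 2nd from the previous.
Continuing: G3 → F3. Statement 5 starts on F3.

F3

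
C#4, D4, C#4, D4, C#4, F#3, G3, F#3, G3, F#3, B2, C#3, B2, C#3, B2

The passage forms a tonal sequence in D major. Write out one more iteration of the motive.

E2 F#2 E2 F#2 E2

With a 5-note motive the entries are C#4, F#3, B2, each down a 5th from the previous.
Statement 4 starts on E2 and keeps the same diatonic contour: E2 F#2 E2 F#2 E2.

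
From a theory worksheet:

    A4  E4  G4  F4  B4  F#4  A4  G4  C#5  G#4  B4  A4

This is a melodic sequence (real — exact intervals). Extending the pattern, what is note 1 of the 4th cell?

Grouping in 4s, the 1st note of each cell is A4, B4, C#5.
From C#5, up a 2nd gives D#5.

D#5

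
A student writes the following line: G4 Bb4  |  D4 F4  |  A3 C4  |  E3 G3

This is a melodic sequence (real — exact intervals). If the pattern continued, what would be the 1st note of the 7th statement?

The unit is 2 notes. Position-1 pitches of the 4 shown cells: G4, D4, A3, E3.
Carrying that down a 4th forward: B2 → F#2 → C#2.

C#2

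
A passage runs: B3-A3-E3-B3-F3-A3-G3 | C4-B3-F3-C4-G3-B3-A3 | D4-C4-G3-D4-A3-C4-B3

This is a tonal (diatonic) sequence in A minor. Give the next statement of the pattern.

E4 D4 A3 E4 B3 D4 C4

Unit = 7 notes; the statements start on B3, C4, D4, moving up a 2nd each time.
Statement 4 starts on E4 and keeps the same diatonic contour: E4 D4 A3 E4 B3 D4 C4.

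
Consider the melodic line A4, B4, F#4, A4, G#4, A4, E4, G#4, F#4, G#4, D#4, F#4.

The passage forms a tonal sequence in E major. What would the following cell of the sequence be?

With a 4-note motive the entries are A4, G#4, F#4, each down a 2nd from the previous.
Statement 4 starts on E4 and keeps the same diatonic contour: E4 F#4 C#4 E4.

E4 F#4 C#4 E4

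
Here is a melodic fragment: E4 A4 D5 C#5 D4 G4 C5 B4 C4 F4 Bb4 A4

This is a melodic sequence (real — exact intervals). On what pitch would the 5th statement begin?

Unit = 4 notes; the statements start on E4, D4, C4, moving down a 2nd each time.
Continuing: Bb3 → Ab3. Statement 5 starts on Ab3.

Ab3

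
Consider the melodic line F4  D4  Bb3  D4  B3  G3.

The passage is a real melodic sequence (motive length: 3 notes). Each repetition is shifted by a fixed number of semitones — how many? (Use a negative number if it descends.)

-3

Taking 3-note groups, the heads are F4, D4: the pattern moves down a 3rd.
F4 to D4 spans -3 semitones.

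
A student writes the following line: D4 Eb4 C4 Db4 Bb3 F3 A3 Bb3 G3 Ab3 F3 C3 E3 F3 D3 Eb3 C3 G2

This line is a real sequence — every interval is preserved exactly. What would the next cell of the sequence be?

B2 C3 A2 Bb2 G2 D2

With a 6-note motive the entries are D4, A3, E3, each down a 4th from the previous.
So cell 4 is B2 C3 A2 Bb2 G2 D2.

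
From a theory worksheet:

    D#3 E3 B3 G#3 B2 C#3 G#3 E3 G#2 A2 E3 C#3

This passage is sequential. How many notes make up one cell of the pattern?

4

Try groups of 4 (3 cells in 12 notes):
D#3 E3 B3 G#3 | B2 C#3 G#3 E3 | G#2 A2 E3 C#3
That's a consistent down a 3rd shift per cell, and no other grouping gives one.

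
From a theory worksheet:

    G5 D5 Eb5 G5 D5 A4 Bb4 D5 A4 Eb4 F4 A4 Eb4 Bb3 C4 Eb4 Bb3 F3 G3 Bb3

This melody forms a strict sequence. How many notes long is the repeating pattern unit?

Try groups of 4 (5 cells in 20 notes):
G5 D5 Eb5 G5 | D5 A4 Bb4 D5 | A4 Eb4 F4 A4 | Eb4 Bb3 C4 Eb4 | Bb3 F3 G3 Bb3
Every group is a transposition down a 4th of the one before; no shorter unit works.

4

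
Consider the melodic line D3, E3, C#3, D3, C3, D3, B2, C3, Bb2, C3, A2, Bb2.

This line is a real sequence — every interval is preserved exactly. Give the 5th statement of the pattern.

The 4-note cells begin on D3, C3, Bb2 — each down a 2nd from the last.
Extending down a 2nd: Ab2 → Gb2.
So cell 5 is Gb2 Ab2 F2 Gb2.

Gb2 Ab2 F2 Gb2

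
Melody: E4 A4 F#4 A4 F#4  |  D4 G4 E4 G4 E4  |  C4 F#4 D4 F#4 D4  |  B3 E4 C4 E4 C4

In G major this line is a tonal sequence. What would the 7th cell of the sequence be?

Taking 5-note groups, the heads are E4, D4, C4, B3: the pattern moves down a 2nd.
Carrying on: A3 → G3 → F#3.
From F#3 the diatonic shape gives F#3 B3 G3 B3 G3.

F#3 B3 G3 B3 G3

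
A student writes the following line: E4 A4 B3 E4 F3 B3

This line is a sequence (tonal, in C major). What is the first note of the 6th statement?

The 2-note cells begin on E4, B3, F3 — each down a 4th from the last.
Continuing: C3 → G2 → D2. Statement 6 starts on D2.

D2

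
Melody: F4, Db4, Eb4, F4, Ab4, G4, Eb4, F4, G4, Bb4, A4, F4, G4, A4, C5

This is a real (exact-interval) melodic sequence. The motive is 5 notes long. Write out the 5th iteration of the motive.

The 5-note cells begin on F4, G4, A4 — each up a 2nd from the last.
Continuing the starts: B4 → C#5.
From C#5 the exact shape gives C#5 A4 B4 C#5 E5.

C#5 A4 B4 C#5 E5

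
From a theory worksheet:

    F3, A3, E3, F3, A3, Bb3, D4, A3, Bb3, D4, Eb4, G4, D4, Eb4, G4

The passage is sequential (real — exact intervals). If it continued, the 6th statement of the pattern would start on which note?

With a 5-note motive the entries are F3, Bb3, Eb4, each up a 4th from the previous.
Continuing: Ab4 → Db5 → Gb5. Statement 6 starts on Gb5.

Gb5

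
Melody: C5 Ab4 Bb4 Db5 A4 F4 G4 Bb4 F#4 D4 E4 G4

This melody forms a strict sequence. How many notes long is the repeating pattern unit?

4

12 notes total. Splitting into 3 groups of 4:
C5 Ab4 Bb4 Db5 | A4 F4 G4 Bb4 | F#4 D4 E4 G4
Each cell is the previous one down a 3rd — so the unit is 4 notes.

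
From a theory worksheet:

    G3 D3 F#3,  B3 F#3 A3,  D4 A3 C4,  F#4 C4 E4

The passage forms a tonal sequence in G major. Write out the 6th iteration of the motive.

Taking 3-note groups, the heads are G3, B3, D4, F#4: the pattern moves up a 3rd.
Extending up a 3rd: A4 → C5.
From C5 the diatonic shape gives C5 G4 B4.

C5 G4 B4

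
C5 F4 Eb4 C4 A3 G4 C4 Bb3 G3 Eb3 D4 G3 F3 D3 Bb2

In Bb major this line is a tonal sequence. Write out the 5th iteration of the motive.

Unit = 5 notes; the statements start on C5, G4, D4, moving down a 4th each time.
Continuing the starts: A3 → Eb3.
So cell 5 is Eb3 A2 G2 Eb2 C2.

Eb3 A2 G2 Eb2 C2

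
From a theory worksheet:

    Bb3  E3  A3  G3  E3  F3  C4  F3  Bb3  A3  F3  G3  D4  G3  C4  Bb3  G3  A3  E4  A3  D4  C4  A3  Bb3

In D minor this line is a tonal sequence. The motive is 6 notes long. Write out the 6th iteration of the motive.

G4 C4 F4 E4 C4 D4

With a 6-note motive the entries are Bb3, C4, D4, E4, each up a 2nd from the previous.
Continuing the starts: F4 → G4.
Statement 6 starts on G4 and keeps the same diatonic contour: G4 C4 F4 E4 C4 D4.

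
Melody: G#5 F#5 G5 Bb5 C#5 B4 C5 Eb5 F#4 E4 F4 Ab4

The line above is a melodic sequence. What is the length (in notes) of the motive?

There are 12 notes; a 4-note unit gives 3 cells:
G#5 F#5 G5 Bb5 | C#5 B4 C5 Eb5 | F#4 E4 F4 Ab4
That's a consistent down a 5th shift per cell, and no other grouping gives one.

4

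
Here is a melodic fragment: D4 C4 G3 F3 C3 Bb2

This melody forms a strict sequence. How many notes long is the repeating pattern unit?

2

There are 6 notes; a 2-note unit gives 3 cells:
D4 C4 | G3 F3 | C3 Bb2
Every group is a transposition down a 5th of the one before; no shorter unit works.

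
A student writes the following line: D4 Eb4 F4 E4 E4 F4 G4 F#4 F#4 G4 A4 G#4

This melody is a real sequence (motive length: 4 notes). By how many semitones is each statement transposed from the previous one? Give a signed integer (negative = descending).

2

Taking 4-note groups, the heads are D4, E4, F#4: the pattern moves up a 2nd.
D4 to E4 spans +2 semitones.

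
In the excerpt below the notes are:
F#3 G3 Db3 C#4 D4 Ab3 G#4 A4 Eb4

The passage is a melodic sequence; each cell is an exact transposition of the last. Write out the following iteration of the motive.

The 3-note cells begin on F#3, C#4, G#4 — each up a 5th from the last.
Statement 4 starts on D#5 and keeps the same exact contour: D#5 E5 Bb4.

D#5 E5 Bb4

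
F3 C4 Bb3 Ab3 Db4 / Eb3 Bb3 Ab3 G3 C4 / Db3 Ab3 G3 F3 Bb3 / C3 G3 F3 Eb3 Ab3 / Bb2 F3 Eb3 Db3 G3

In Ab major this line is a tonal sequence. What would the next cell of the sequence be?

Unit = 5 notes; the statements start on F3, Eb3, Db3, C3, Bb2, moving down a 2nd each time.
Statement 6 starts on Ab2 and keeps the same diatonic contour: Ab2 Eb3 Db3 C3 F3.

Ab2 Eb3 Db3 C3 F3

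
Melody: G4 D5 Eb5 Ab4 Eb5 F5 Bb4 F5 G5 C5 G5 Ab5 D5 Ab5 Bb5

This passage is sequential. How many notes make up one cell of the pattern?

15 notes total. Splitting into 5 groups of 3:
G4 D5 Eb5 | Ab4 Eb5 F5 | Bb4 F5 G5 | C5 G5 Ab5 | D5 Ab5 Bb5
Every group is a transposition up a 2nd of the one before; no shorter unit works.

3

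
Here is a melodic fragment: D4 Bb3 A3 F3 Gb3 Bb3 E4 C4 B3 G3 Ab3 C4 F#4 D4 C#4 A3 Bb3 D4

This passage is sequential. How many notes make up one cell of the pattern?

There are 18 notes; a 6-note unit gives 3 cells:
D4 Bb3 A3 F3 Gb3 Bb3 | E4 C4 B3 G3 Ab3 C4 | F#4 D4 C#4 A3 Bb3 D4
Each cell is the previous one up a 2nd — so the unit is 6 notes.

6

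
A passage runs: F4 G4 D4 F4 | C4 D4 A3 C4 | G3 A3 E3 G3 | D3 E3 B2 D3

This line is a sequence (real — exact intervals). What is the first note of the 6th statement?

Taking 4-note groups, the heads are F4, C4, G3, D3: the pattern moves down a 4th.
Extending the heads down a 4th: A2 → E2.

E2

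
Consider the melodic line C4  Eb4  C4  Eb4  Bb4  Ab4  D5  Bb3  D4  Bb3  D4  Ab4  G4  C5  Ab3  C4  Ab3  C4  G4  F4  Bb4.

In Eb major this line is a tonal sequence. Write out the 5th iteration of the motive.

F3 Ab3 F3 Ab3 Eb4 D4 G4

Unit = 7 notes; the statements start on C4, Bb3, Ab3, moving down a 2nd each time.
Continuing the starts: G3 → F3.
From F3 the diatonic shape gives F3 Ab3 F3 Ab3 Eb4 D4 G4.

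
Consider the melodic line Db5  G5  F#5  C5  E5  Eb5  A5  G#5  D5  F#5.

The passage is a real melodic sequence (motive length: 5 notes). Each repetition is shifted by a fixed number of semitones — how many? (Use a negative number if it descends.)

Taking 5-note groups, the heads are Db5, Eb5: the pattern moves up a 2nd.
Counting half-steps from Db5 to Eb5: 2.

2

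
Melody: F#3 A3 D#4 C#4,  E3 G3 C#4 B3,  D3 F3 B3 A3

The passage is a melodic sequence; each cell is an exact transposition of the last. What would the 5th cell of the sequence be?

Bb2 Db3 G3 F3

The 4-note cells begin on F#3, E3, D3 — each down a 2nd from the last.
Continuing the starts: C3 → Bb2.
Statement 5 starts on Bb2 and keeps the same exact contour: Bb2 Db3 G3 F3.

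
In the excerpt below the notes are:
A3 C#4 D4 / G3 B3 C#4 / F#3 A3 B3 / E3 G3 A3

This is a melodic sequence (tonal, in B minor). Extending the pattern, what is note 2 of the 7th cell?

Grouping in 3s, the 2nd note of each cell is C#4, B3, A3, G3.
Extending down a 2nd: F#3 → E3 → D3.

D3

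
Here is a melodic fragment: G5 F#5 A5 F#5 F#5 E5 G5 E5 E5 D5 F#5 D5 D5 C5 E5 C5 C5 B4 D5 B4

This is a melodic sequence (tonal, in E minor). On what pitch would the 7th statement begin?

Unit = 4 notes; the statements start on G5, F#5, E5, D5, C5, moving down a 2nd each time.
Continuing: B4 → A4. Statement 7 starts on A4.

A4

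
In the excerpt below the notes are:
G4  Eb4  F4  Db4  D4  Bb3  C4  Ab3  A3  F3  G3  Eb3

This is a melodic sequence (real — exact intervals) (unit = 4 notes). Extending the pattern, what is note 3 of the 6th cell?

E2

The unit is 4 notes. Position-3 pitches of the 3 shown cells: F4, C4, G3.
Extending down a 4th: D3 → A2 → E2.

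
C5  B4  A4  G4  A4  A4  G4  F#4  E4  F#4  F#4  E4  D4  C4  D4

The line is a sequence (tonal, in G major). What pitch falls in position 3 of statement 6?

E3

The unit is 5 notes. Position-3 pitches of the 3 shown cells: A4, F#4, D4.
Carrying that down a 3rd forward: B3 → G3 → E3.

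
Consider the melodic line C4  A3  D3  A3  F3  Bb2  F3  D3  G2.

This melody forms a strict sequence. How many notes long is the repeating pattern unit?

9 notes total. Splitting into 3 groups of 3:
C4 A3 D3 | A3 F3 Bb2 | F3 D3 G2
Every group is a transposition down a 3rd of the one before; no shorter unit works.

3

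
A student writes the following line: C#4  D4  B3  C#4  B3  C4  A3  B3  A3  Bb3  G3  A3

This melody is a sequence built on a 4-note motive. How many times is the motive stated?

12 notes in groups of 4 gives 12/4 = 3 statements.
Starts: C#4, B3, A3 — each down a 2nd.

3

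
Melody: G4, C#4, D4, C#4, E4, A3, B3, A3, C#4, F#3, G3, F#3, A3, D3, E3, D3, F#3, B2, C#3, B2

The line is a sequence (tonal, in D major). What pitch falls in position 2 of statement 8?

C#2

With 4-note cells, note 2 of each statement runs C#4, A3, F#3, D3, B2.
Extending down a 3rd: G2 → E2 → C#2.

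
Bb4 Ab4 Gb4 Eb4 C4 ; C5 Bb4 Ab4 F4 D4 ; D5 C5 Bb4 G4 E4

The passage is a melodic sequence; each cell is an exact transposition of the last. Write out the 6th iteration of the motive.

The 5-note cells begin on Bb4, C5, D5 — each up a 2nd from the last.
Continuing the starts: E5 → F#5 → G#5.
Statement 6 starts on G#5 and keeps the same exact contour: G#5 F#5 E5 C#5 A#4.

G#5 F#5 E5 C#5 A#4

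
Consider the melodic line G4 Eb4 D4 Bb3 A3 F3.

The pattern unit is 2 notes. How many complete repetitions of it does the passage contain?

3

6 notes in groups of 2 gives 6/2 = 3 statements.
Starts: G4, D4, A3 — each down a 4th.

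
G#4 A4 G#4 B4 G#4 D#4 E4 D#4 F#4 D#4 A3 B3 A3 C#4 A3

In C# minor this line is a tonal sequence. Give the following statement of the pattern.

Taking 5-note groups, the heads are G#4, D#4, A3: the pattern moves down a 4th.
So cell 4 is E3 F#3 E3 G#3 E3.

E3 F#3 E3 G#3 E3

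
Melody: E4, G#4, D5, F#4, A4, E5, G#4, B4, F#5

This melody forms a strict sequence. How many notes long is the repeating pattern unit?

Try groups of 3 (3 cells in 9 notes):
E4 G#4 D5 | F#4 A4 E5 | G#4 B4 F#5
That's a consistent up a 2nd shift per cell, and no other grouping gives one.

3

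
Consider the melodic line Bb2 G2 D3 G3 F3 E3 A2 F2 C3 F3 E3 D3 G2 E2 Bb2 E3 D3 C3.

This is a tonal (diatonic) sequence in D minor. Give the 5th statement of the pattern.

E2 C2 G2 C3 Bb2 A2

The 6-note cells begin on Bb2, A2, G2 — each down a 2nd from the last.
Carrying on: F2 → E2.
Statement 5 starts on E2 and keeps the same diatonic contour: E2 C2 G2 C3 Bb2 A2.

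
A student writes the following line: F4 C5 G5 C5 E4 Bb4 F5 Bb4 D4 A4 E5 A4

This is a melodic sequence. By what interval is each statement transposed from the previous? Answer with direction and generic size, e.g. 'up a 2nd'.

Unit = 4 notes; the statements start on F4, E4, D4, moving down a 2nd each time.
From F4 to E4: down a 2nd.

down a 2nd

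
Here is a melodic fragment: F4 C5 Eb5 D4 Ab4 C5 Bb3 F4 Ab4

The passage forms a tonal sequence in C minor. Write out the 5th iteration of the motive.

With a 3-note motive the entries are F4, D4, Bb3, each down a 3rd from the previous.
Extending down a 3rd: G3 → Eb3.
From Eb3 the diatonic shape gives Eb3 Bb3 D4.

Eb3 Bb3 D4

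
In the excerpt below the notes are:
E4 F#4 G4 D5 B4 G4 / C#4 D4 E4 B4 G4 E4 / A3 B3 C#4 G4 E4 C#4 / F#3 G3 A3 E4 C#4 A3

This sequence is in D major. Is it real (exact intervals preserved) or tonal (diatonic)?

tonal

Every note is diatonic to D major.
Cell 1 has +2 semitones from note 1 to 2, but cell 2 has +1 — the interval quality changes while the contour stays the same, which is the hallmark of a tonal sequence.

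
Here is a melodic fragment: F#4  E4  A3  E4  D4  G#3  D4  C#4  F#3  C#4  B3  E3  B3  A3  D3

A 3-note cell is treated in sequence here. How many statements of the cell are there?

5

15 notes in groups of 3 gives 15/3 = 5 statements.
Starts: F#4, E4, D4, C#4, B3 — each down a 2nd.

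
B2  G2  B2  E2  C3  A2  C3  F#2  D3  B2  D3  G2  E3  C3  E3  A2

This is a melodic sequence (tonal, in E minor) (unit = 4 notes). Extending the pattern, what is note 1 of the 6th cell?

G3

With 4-note cells, note 1 of each statement runs B2, C3, D3, E3.
Carrying that up a 2nd forward: F#3 → G3.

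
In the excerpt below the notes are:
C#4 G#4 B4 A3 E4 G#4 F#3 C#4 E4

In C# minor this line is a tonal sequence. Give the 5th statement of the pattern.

B2 F#3 A3

Taking 3-note groups, the heads are C#4, A3, F#3: the pattern moves down a 3rd.
Extending down a 3rd: D#3 → B2.
From B2 the diatonic shape gives B2 F#3 A3.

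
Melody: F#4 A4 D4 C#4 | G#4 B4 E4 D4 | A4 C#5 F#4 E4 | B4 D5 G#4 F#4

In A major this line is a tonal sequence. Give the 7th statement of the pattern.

With a 4-note motive the entries are F#4, G#4, A4, B4, each up a 2nd from the previous.
Continuing the starts: C#5 → D5 → E5.
So cell 7 is E5 G#5 C#5 B4.

E5 G#5 C#5 B4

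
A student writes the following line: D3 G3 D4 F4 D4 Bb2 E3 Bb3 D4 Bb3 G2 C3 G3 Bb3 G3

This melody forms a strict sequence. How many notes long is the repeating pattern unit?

15 notes total. Splitting into 3 groups of 5:
D3 G3 D4 F4 D4 | Bb2 E3 Bb3 D4 Bb3 | G2 C3 G3 Bb3 G3
Each cell is the previous one down a 3rd — so the unit is 5 notes.

5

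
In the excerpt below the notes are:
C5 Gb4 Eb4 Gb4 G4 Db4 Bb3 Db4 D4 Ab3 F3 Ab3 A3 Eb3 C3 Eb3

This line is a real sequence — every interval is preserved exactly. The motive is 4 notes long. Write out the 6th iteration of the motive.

B2 F2 D2 F2

Taking 4-note groups, the heads are C5, G4, D4, A3: the pattern moves down a 4th.
Carrying on: E3 → B2.
From B2 the exact shape gives B2 F2 D2 F2.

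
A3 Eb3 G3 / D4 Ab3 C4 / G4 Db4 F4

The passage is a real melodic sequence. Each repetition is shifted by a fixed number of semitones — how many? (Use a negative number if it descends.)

The 3-note cells begin on A3, D4, G4 — each up a 4th from the last.
A3→D4 is 62 − 57 = 5 semitones.

5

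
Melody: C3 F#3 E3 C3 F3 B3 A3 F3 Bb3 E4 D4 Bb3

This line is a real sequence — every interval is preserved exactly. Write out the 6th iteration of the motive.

Db5 G5 F5 Db5

The 4-note cells begin on C3, F3, Bb3 — each up a 4th from the last.
Carrying on: Eb4 → Ab4 → Db5.
Statement 6 starts on Db5 and keeps the same exact contour: Db5 G5 F5 Db5.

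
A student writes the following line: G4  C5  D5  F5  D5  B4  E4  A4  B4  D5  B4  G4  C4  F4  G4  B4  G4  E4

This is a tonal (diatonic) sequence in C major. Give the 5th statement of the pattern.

F3 B3 C4 E4 C4 A3

Unit = 6 notes; the statements start on G4, E4, C4, moving down a 3rd each time.
Carrying on: A3 → F3.
Statement 5 starts on F3 and keeps the same diatonic contour: F3 B3 C4 E4 C4 A3.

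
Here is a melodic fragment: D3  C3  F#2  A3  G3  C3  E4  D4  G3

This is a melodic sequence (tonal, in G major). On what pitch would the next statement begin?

Taking 3-note groups, the heads are D3, A3, E4: the pattern moves up a 5th.
The next head, up a 5th from E4, is B4.

B4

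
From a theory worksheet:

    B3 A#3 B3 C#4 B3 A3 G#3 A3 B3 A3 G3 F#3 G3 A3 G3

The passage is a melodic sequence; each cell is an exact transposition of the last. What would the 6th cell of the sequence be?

Db3 C3 Db3 Eb3 Db3

With a 5-note motive the entries are B3, A3, G3, each down a 2nd from the previous.
Carrying on: F3 → Eb3 → Db3.
From Db3 the exact shape gives Db3 C3 Db3 Eb3 Db3.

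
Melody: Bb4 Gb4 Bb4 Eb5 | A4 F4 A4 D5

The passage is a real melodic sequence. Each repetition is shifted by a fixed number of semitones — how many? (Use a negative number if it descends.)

-1

Unit = 4 notes; the statements start on Bb4, A4, moving down a 2nd each time.
Bb4 to A4 spans -1 semitones.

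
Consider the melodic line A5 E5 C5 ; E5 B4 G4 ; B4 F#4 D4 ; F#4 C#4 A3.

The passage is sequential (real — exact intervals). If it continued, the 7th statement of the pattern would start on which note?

With a 3-note motive the entries are A5, E5, B4, F#4, each down a 4th from the previous.
Continuing: C#4 → G#3 → D#3. Statement 7 starts on D#3.

D#3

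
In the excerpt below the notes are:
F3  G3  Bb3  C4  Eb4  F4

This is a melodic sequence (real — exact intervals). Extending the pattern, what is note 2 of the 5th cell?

Grouping in 2s, the 2nd note of each cell is G3, C4, F4.
Extending up a 4th: Bb4 → Eb5.

Eb5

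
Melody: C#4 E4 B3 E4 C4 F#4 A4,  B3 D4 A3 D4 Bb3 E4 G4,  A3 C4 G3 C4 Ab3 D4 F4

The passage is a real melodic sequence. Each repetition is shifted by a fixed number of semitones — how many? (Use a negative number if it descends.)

Unit = 7 notes; the statements start on C#4, B3, A3, moving down a 2nd each time.
Counting half-steps from C#4 to B3: -2.

-2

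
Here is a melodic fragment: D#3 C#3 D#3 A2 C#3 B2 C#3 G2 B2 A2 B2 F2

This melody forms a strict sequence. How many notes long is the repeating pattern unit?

12 notes total. Splitting into 3 groups of 4:
D#3 C#3 D#3 A2 | C#3 B2 C#3 G2 | B2 A2 B2 F2
Every group is a transposition down a 2nd of the one before; no shorter unit works.

4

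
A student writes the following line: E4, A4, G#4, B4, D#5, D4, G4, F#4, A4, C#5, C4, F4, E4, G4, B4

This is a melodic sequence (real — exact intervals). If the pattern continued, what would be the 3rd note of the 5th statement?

With 5-note cells, note 3 of each statement runs G#4, F#4, E4.
Extending down a 2nd: D4 → C4.

C4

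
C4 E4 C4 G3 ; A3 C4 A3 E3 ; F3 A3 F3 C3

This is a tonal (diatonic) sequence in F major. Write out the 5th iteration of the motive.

Bb2 D3 Bb2 F2

Unit = 4 notes; the statements start on C4, A3, F3, moving down a 3rd each time.
Continuing the starts: D3 → Bb2.
So cell 5 is Bb2 D3 Bb2 F2.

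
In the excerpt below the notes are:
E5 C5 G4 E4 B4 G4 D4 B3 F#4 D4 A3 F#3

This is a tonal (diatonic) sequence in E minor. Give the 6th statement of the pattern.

D3 B2 F#2 D2

Taking 4-note groups, the heads are E5, B4, F#4: the pattern moves down a 4th.
Carrying on: C4 → G3 → D3.
Statement 6 starts on D3 and keeps the same diatonic contour: D3 B2 F#2 D2.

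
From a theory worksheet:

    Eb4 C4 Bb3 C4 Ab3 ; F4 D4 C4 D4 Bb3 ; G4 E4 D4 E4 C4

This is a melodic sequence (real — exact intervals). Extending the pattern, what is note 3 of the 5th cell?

Grouping in 5s, the 3rd note of each cell is Bb3, C4, D4.
Carrying that up a 2nd forward: E4 → F#4.

F#4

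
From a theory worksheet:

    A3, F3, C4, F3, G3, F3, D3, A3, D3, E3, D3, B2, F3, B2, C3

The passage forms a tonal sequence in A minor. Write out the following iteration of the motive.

With a 5-note motive the entries are A3, F3, D3, each down a 3rd from the previous.
From B2 the diatonic shape gives B2 G2 D3 G2 A2.

B2 G2 D3 G2 A2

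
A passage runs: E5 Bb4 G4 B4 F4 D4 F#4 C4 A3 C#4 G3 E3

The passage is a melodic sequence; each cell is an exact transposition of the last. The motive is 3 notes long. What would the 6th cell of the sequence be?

With a 3-note motive the entries are E5, B4, F#4, C#4, each down a 4th from the previous.
Continuing the starts: G#3 → D#3.
Statement 6 starts on D#3 and keeps the same exact contour: D#3 A2 F#2.

D#3 A2 F#2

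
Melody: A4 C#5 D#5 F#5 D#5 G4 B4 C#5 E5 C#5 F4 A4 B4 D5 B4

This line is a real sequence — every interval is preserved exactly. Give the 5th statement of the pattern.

The 5-note cells begin on A4, G4, F4 — each down a 2nd from the last.
Carrying on: Eb4 → Db4.
Statement 5 starts on Db4 and keeps the same exact contour: Db4 F4 G4 Bb4 G4.

Db4 F4 G4 Bb4 G4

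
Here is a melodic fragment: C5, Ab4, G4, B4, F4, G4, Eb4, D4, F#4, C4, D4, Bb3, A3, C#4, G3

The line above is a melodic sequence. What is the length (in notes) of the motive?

5

Try groups of 5 (3 cells in 15 notes):
C5 Ab4 G4 B4 F4 | G4 Eb4 D4 F#4 C4 | D4 Bb3 A3 C#4 G3
Each cell is the previous one down a 4th — so the unit is 5 notes.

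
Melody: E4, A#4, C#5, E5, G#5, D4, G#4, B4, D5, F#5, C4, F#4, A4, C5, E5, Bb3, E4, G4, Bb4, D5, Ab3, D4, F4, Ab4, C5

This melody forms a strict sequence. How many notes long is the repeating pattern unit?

Try groups of 5 (5 cells in 25 notes):
E4 A#4 C#5 E5 G#5 | D4 G#4 B4 D5 F#5 | C4 F#4 A4 C5 E5 | Bb3 E4 G4 Bb4 D5 | Ab3 D4 F4 Ab4 C5
That's a consistent down a 2nd shift per cell, and no other grouping gives one.

5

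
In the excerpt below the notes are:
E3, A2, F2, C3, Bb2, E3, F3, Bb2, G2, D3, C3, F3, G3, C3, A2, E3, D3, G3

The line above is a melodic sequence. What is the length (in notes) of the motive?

6

18 notes total. Splitting into 3 groups of 6:
E3 A2 F2 C3 Bb2 E3 | F3 Bb2 G2 D3 C3 F3 | G3 C3 A2 E3 D3 G3
Every group is a transposition up a 2nd of the one before; no shorter unit works.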